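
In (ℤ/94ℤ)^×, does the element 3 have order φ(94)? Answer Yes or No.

φ(94) = φ(2)·φ(47) = 1·46 = 46 = 2 · 23.
It suffices to check that the order of 3 is not a proper divisor of 46: compute 3^(46/q) for q ∈ {2, 23}.
3^23 ≡ 1 (mod 94)  [q = 2: ≡ 1 ✗]
3^2 ≡ 9 (mod 94)  [q = 23: ≢ 1 ✓]
3^23 ≡ 1 shows ord(3) | 23, strictly less than φ(94); not a primitive root.

No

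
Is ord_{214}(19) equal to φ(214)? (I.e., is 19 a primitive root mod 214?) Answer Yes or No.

No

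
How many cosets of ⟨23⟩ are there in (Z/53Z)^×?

The order of 23 must divide φ(53) = 53 − 1 = 52 = 2^2 · 13.
Divisors of 52: 1, 2, 4, 13, 26, 52.
Test each divisor d:
23^1 ≡ 23 (mod 53)
23^2 ≡ 52 (mod 53)
23^4 ≡ 1 (mod 53) ✓
Thus |⟨23⟩| = ord(23) = 4.
The index is φ(53) / ord(23) = 52 / 4 = 13.

13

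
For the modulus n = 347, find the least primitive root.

2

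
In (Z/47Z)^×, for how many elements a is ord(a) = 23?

φ(47) = 47 − 1 = 46 = 2 · 23.
(Z/47Z)^× is cyclic (|G| = 46); a cyclic group of order m has exactly φ(d) elements of each order d | m, and none otherwise.
23 | 46, and φ(23) = 23 − 1 = 22.

22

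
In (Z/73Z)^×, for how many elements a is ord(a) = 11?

φ(73) = 73 − 1 = 72 = 2^3 · 3^2.
(Z/73Z)^× is cyclic (|G| = 72); a cyclic group of order m has exactly φ(d) elements of each order d | m, and none otherwise.
Since 11 ∤ 72, the count is 0.

0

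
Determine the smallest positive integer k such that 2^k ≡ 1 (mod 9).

6

The order of 2 must divide φ(9) = φ(3^2) = 3·(3−1) = 6 = 2 · 3.
Divisors of 6: 1, 2, 3, 6.
Test each divisor d:
2^1 ≡ 2 (mod 9)
2^2 ≡ 4 (mod 9)
2^3 ≡ 8 (mod 9)
2^6 ≡ 1 (mod 9) ✓
Hence ord(2) = 6.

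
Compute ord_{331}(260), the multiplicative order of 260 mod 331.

330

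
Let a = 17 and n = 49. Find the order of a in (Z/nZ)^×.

42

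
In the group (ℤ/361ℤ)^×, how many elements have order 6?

2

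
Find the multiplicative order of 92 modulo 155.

ord(92) | φ(155) = φ(5·31) = (5−1)·(31−1) = 4·30 = 120 = 2^3 · 3 · 5.
Divisors of 120: 1, 2, 3, 4, 5, 6, 8, 10, 12, 15, 20, 24, 30, 40, 60, 120.
Check 92^d mod 155 for each divisor in increasing order:
92^1 ≡ 92 (mod 155)
92^2 ≡ 94 (mod 155)
92^3 ≡ 123 (mod 155)
92^4 ≡ 1 (mod 155) ✓
Hence ord(92) = 4.

4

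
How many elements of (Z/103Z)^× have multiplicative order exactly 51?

32

φ(103) = 103 − 1 = 102 = 2 · 3 · 17.
Since (Z/103Z)^× is cyclic of order 102, the number of elements of order d is φ(d) when d | 102 and 0 otherwise.
51 = 3 · 17 divides 102, and φ(51) = 32.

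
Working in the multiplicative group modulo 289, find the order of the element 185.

136

Since 185 ∈ (Z/289Z)^×, its order divides φ(289) = φ(17^2) = 17·(17−1) = 272 = 2^4 · 17.
Divisors of 272: 1, 2, 4, 8, 16, 17, 34, 68, 136, 272.
Compute 185^d (mod 289) for the divisors d until we hit 1:
185^1 ≡ 185
185^2 ≡ 123
185^4 ≡ 101
185^8 ≡ 86
185^16 ≡ 171
185^17 ≡ 134
185^34 ≡ 38
185^68 ≡ 288
185^136 ≡ 1
So ord_289(185) = 136.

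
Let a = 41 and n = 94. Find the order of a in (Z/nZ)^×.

46

Since 41 ∈ (Z/94Z)^×, its order divides φ(94) = φ(2)·φ(47) = 1·46 = 46 = 2 · 23.
Divisors of 46: 1, 2, 23, 46.
Test each divisor d:
41^1 ≡ 41
41^2 ≡ 83
41^23 ≡ 93
41^46 ≡ 1
So ord_94(41) = 46.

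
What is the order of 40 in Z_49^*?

By Lagrange's theorem, ord_49(40) divides φ(49) = φ(7^2) = 7·(7−1) = 42 = 2 · 3 · 7.
Divisors of 42: 1, 2, 3, 6, 7, 14, 21, 42.
Compute 40^d (mod 49) for the divisors d until we hit 1:
40^1 ≡ 40 (mod 49)
40^2 ≡ 32 (mod 49)
40^3 ≡ 6 (mod 49)
40^6 ≡ 36 (mod 49)
40^7 ≡ 19 (mod 49)
40^14 ≡ 18 (mod 49)
40^21 ≡ 48 (mod 49)
40^42 ≡ 1 (mod 49) ✓
Therefore the multiplicative order of 40 modulo 49 is 42.

42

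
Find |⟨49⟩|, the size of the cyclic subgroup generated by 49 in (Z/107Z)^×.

53

Since 49 ∈ (Z/107Z)^×, its order divides φ(107) = 107 − 1 = 106 = 2 · 53.
Divisors of 106: 1, 2, 53, 106.
Test each divisor d:
49^1 ≡ 49
49^2 ≡ 47
49^53 ≡ 1
Therefore the multiplicative order of 49 modulo 107 is 53.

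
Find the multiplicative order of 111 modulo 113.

28

Since 111 ∈ (Z/113Z)^×, its order divides φ(113) = 113 − 1 = 112 = 2^4 · 7.
Divisors of 112: 1, 2, 4, 7, 8, 14, 16, 28, 56, 112.
Check 111^d mod 113 for each divisor in increasing order:
111^1 ≡ 111
111^2 ≡ 4
111^4 ≡ 16
111^7 ≡ 98
111^8 ≡ 30
111^14 ≡ 112
111^16 ≡ 109
111^28 ≡ 1
The smallest such exponent is 28, so the order of 111 is 28.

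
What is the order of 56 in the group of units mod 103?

3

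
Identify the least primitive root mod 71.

φ(71) = 71 − 1 = 70 = 2 · 5 · 7.
g is a primitive root iff g^(70/q) ≢ 1 (mod 71) for each prime q ∈ {2, 5, 7}.
g = 2: 2^35 ≡ 1 — hits 1, so not a primitive root.
g = 3: 3^35 ≡ 1 — hits 1, so not a primitive root.
g = 4: 4^35 ≡ 1 — hits 1, so not a primitive root.
g = 5: 5^35 ≡ 1 — hits 1, so not a primitive root.
g = 6: 6^35 ≡ 1 — hits 1, so not a primitive root.
g = 7: 7^35 ≡ 70; 7^14 ≡ 54; 7^10 ≡ 45 — none is 1, so 7 is a primitive root.
So 7 is the smallest generator of (Z/71Z)^×.

7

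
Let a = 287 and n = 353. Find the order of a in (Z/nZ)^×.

352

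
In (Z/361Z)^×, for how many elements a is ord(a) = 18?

φ(361) = φ(19^2) = 19·(19−1) = 342 = 2 · 3^2 · 19.
(Z/361Z)^× is cyclic (|G| = 342); a cyclic group of order m has exactly φ(d) elements of each order d | m, and none otherwise.
18 = 2 · 3^2 divides 342, and φ(18) = 6.

6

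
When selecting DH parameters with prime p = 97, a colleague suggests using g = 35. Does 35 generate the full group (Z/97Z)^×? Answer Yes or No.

No

φ(97) = 97 − 1 = 96 = 2^5 · 3.
35 is a primitive root mod 97 iff 35^(φ(97)/q) ≢ 1 for every prime q | φ(97), i.e. q ∈ {2, 3}.
35^48 ≡ 1 (mod 97)  [q = 2: ≡ 1 ✗]
35^32 ≡ 61 (mod 97)  [q = 3: ≢ 1 ✓]
35^48 ≡ 1 shows ord(35) | 48, strictly less than φ(97); not a primitive root.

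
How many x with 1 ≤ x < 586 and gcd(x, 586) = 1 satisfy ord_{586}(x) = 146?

φ(586) = φ(2)·φ(293) = 1·292 = 292 = 2^2 · 73.
Since (Z/586Z)^× is cyclic of order 292, the number of elements of order d is φ(d) when d | 292 and 0 otherwise.
146 = 2 · 73 divides 292, and φ(146) = 72.

72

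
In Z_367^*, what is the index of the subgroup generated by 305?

1

Since 305 ∈ (Z/367Z)^×, its order divides φ(367) = 367 − 1 = 366 = 2 · 3 · 61.
Divisors of 366: 1, 2, 3, 6, 61, 122, 183, 366.
Compute 305^d (mod 367) for the divisors d until we hit 1:
305^1 ≡ 305 (mod 367)
305^2 ≡ 174 (mod 367)
305^3 ≡ 222 (mod 367)
305^6 ≡ 106 (mod 367)
305^61 ≡ 84 (mod 367)
305^122 ≡ 83 (mod 367)
305^183 ≡ 366 (mod 367)
305^366 ≡ 1 (mod 367) ✓
Thus |⟨305⟩| = ord(305) = 366.
[(Z/367Z)^× : ⟨305⟩] = 366/366 = 1.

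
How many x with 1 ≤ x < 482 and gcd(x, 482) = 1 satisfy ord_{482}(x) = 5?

φ(482) = φ(2)·φ(241) = 1·240 = 240 = 2^4 · 3 · 5.
(Z/482Z)^× is cyclic (|G| = 240); a cyclic group of order m has exactly φ(d) elements of each order d | m, and none otherwise.
5 | 240, and φ(5) = 5 − 1 = 4.

4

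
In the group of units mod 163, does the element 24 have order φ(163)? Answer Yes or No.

No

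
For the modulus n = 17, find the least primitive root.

3

φ(17) = 17 − 1 = 16 = 2^4.
g is a primitive root iff g^(16/q) ≢ 1 (mod 17) for each prime q ∈ {2}.
g = 2: 2^8 ≡ 1 — hits 1, so not a primitive root.
g = 3: 3^8 ≡ 16 — none is 1, so 3 is a primitive root.
The smallest primitive root modulo 17 is 3.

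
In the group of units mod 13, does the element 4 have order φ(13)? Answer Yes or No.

φ(13) = 13 − 1 = 12 = 2^2 · 3.
4 is a primitive root mod 13 iff 4^(φ(13)/q) ≢ 1 for every prime q | φ(13), i.e. q ∈ {2, 3}.
4^6 ≡ 1 (mod 13)  [q = 2: ≡ 1 ✗]
4^4 ≡ 9 (mod 13)  [q = 3: ≢ 1 ✓]
The check at q = 2 fails, so 4 generates a proper subgroup.

No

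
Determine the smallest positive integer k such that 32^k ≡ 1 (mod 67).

Since 32 ∈ (Z/67Z)^×, its order divides φ(67) = 67 − 1 = 66 = 2 · 3 · 11.
Divisors of 66: 1, 2, 3, 6, 11, 22, 33, 66.
Test each divisor d:
32^1 ≡ 32 (mod 67)
32^2 ≡ 19 (mod 67)
32^3 ≡ 5 (mod 67)
32^6 ≡ 25 (mod 67)
32^11 ≡ 30 (mod 67)
32^22 ≡ 29 (mod 67)
32^33 ≡ 66 (mod 67)
32^66 ≡ 1 (mod 67) ✓
So ord_67(32) = 66.

66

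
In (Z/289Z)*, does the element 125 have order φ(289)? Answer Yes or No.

φ(289) = φ(17^2) = 17·(17−1) = 272 = 2^4 · 17.
It suffices to check that the order of 125 is not a proper divisor of 272: compute 125^(272/q) for q ∈ {2, 17}.
125^136 ≡ 288 (mod 289)  [q = 2: ≢ 1 ✓]
125^16 ≡ 35 (mod 289)  [q = 17: ≢ 1 ✓]
Every test exponent gives a nontrivial residue, hence 125 generates the full group.

Yes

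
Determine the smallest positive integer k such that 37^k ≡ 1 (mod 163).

54

The order of 37 must divide φ(163) = 163 − 1 = 162 = 2 · 3^4.
Divisors of 162: 1, 2, 3, 6, 9, 18, 27, 54, 81, 162.
Evaluate successive powers at the divisors of 162:
37^1 ≡ 37 (mod 163)
37^2 ≡ 65 (mod 163)
37^3 ≡ 123 (mod 163)
37^6 ≡ 133 (mod 163)
37^9 ≡ 59 (mod 163)
37^18 ≡ 58 (mod 163)
37^27 ≡ 162 (mod 163)
37^54 ≡ 1 (mod 163) ✓
The smallest such exponent is 54, so the order of 37 is 54.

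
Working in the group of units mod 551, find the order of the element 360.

4

ord(360) | φ(551) = φ(19·29) = (19−1)·(29−1) = 18·28 = 504 = 2^3 · 3^2 · 7.
Divisors of 504: 1, 2, 3, 4, 6, 7, 8, 9, 12, 14, 18, 21, 24, 28, 36, 42, 56, 63, 72, 84, 126, 168, 252, 504.
Check 360^d mod 551 for each divisor in increasing order:
360^1 ≡ 360 (mod 551)
360^2 ≡ 115 (mod 551)
360^3 ≡ 75 (mod 551)
360^4 ≡ 1 (mod 551) ✓
The smallest such exponent is 4, so the order of 360 is 4.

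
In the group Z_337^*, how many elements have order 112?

48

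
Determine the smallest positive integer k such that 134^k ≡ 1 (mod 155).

Since 134 ∈ (Z/155Z)^×, its order divides φ(155) = φ(5·31) = (5−1)·(31−1) = 4·30 = 120 = 2^3 · 3 · 5.
Divisors of 120: 1, 2, 3, 4, 5, 6, 8, 10, 12, 15, 20, 24, 30, 40, 60, 120.
Evaluate successive powers at the divisors of 120:
134^1 ≡ 134 (mod 155)
134^2 ≡ 131 (mod 155)
134^3 ≡ 39 (mod 155)
134^4 ≡ 111 (mod 155)
134^5 ≡ 149 (mod 155)
134^6 ≡ 126 (mod 155)
134^8 ≡ 76 (mod 155)
134^10 ≡ 36 (mod 155)
134^12 ≡ 66 (mod 155)
134^15 ≡ 94 (mod 155)
134^20 ≡ 56 (mod 155)
134^24 ≡ 16 (mod 155)
134^30 ≡ 1 (mod 155) ✓
So ord_155(134) = 30.

30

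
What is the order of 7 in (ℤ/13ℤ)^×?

By Lagrange's theorem, ord_13(7) divides φ(13) = 13 − 1 = 12 = 2^2 · 3.
Divisors of 12: 1, 2, 3, 4, 6, 12.
Test each divisor d:
7^1 ≡ 7 (mod 13)
7^2 ≡ 10 (mod 13)
7^3 ≡ 5 (mod 13)
7^4 ≡ 9 (mod 13)
7^6 ≡ 12 (mod 13)
7^12 ≡ 1 (mod 13) ✓
The smallest such exponent is 12, so the order of 7 is 12.

12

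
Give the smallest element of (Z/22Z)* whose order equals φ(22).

φ(22) = φ(2)·φ(11) = 1·10 = 10 = 2 · 5.
g is a primitive root iff g^(10/q) ≢ 1 (mod 22) for each prime q ∈ {2, 5}.
g = 2: gcd(2, 22) = 2 > 1, not a unit — skip.
g = 3: 3^5 ≡ 1 — hits 1, so not a primitive root.
g = 4: gcd(4, 22) = 2 > 1, not a unit — skip.
g = 5: 5^5 ≡ 1 — hits 1, so not a primitive root.
g = 6: gcd(6, 22) = 2 > 1, not a unit — skip.
g = 7: 7^5 ≡ 21; 7^2 ≡ 5 — none is 1, so 7 is a primitive root.
So 7 is the smallest generator of (Z/22Z)^×.

7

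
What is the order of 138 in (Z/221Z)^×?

By Lagrange's theorem, ord_221(138) divides φ(221) = φ(13·17) = (13−1)·(17−1) = 12·16 = 192 = 2^6 · 3.
Divisors of 192: 1, 2, 3, 4, 6, 8, 12, 16, 24, 32, 48, 64, 96, 192.
Test each divisor d:
138^1 ≡ 138
138^2 ≡ 38
138^3 ≡ 161
138^4 ≡ 118
138^6 ≡ 64
138^8 ≡ 1
Hence ord(138) = 8.

8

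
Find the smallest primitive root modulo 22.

7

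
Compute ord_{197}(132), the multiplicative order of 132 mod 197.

49

ord(132) | φ(197) = 197 − 1 = 196 = 2^2 · 7^2.
Divisors of 196: 1, 2, 4, 7, 14, 28, 49, 98, 196.
Test each divisor d:
132^1 ≡ 132
132^2 ≡ 88
132^4 ≡ 61
132^7 ≡ 164
132^14 ≡ 104
132^28 ≡ 178
132^49 ≡ 1
So ord_197(132) = 49.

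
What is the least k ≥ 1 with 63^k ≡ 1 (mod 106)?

By Lagrange's theorem, ord_106(63) divides φ(106) = φ(2)·φ(53) = 1·52 = 52 = 2^2 · 13.
Divisors of 52: 1, 2, 4, 13, 26, 52.
Evaluate successive powers at the divisors of 52:
63^1 ≡ 63 (mod 106)
63^2 ≡ 47 (mod 106)
63^4 ≡ 89 (mod 106)
63^13 ≡ 1 (mod 106) ✓
So ord_106(63) = 13.

13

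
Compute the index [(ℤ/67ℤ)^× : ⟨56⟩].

2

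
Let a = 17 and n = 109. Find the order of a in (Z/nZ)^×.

Since 17 ∈ (Z/109Z)^×, its order divides φ(109) = 109 − 1 = 108 = 2^2 · 3^3.
Divisors of 108: 1, 2, 3, 4, 6, 9, 12, 18, 27, 36, 54, 108.
Compute 17^d (mod 109) for the divisors d until we hit 1:
17^1 ≡ 17 (mod 109)
17^2 ≡ 71 (mod 109)
17^3 ≡ 8 (mod 109)
17^4 ≡ 27 (mod 109)
17^6 ≡ 64 (mod 109)
17^9 ≡ 76 (mod 109)
17^12 ≡ 63 (mod 109)
17^18 ≡ 108 (mod 109)
17^27 ≡ 33 (mod 109)
17^36 ≡ 1 (mod 109) ✓
Hence ord(17) = 36.

36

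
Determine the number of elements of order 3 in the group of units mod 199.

2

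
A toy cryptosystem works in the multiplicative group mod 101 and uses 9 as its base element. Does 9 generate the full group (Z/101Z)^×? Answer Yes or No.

No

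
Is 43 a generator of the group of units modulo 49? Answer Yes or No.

φ(49) = φ(7^2) = 7·(7−1) = 42 = 2 · 3 · 7.
It suffices to check that the order of 43 is not a proper divisor of 42: compute 43^(42/q) for q ∈ {2, 3, 7}.
43^21 ≡ 1 (mod 49)  [q = 2: ≡ 1 ✗]
43^14 ≡ 1 (mod 49)  [q = 3: ≡ 1 ✗]
43^6 ≡ 8 (mod 49)  [q = 7: ≢ 1 ✓]
Since 43^21 ≡ 1, the order of 43 divides 21 < 42, so 43 is not a primitive root.

No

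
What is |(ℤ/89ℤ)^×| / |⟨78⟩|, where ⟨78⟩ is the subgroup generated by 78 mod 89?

The order of 78 must divide φ(89) = 89 − 1 = 88 = 2^3 · 11.
Divisors of 88: 1, 2, 4, 8, 11, 22, 44, 88.
Evaluate successive powers at the divisors of 88:
78^1 ≡ 78 (mod 89)
78^2 ≡ 32 (mod 89)
78^4 ≡ 45 (mod 89)
78^8 ≡ 67 (mod 89)
78^11 ≡ 1 (mod 89) ✓
The order of 78 is 11, so the subgroup it generates has 11 elements.
The index is φ(89) / ord(78) = 88 / 11 = 8.

8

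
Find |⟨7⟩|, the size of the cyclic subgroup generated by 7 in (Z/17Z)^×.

16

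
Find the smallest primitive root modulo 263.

5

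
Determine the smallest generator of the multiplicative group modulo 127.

φ(127) = 127 − 1 = 126 = 2 · 3^2 · 7.
g is a primitive root iff g^(126/q) ≢ 1 (mod 127) for each prime q ∈ {2, 3, 7}.
g = 2: 2^63 ≡ 1 — hits 1, so not a primitive root.
g = 3: 3^63 ≡ 126; 3^42 ≡ 107; 3^18 ≡ 4 — none is 1, so 3 is a primitive root.
So 3 is the smallest generator of (Z/127Z)^×.

3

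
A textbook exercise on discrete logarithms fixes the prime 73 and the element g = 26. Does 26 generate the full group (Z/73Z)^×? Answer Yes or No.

φ(73) = 73 − 1 = 72 = 2^3 · 3^2.
Test 26^(72/q) mod 73 for each prime factor q of 72:
26^36 ≡ 72 (mod 73)  [q = 2: ≢ 1 ✓]
26^24 ≡ 8 (mod 73)  [q = 3: ≢ 1 ✓]
All checks pass, so 26 has order 72 and is a primitive root modulo 73.

Yes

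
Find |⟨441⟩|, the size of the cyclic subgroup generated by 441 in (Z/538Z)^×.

Since 441 ∈ (Z/538Z)^×, its order divides φ(538) = φ(2)·φ(269) = 1·268 = 268 = 2^2 · 67.
Divisors of 268: 1, 2, 4, 67, 134, 268.
Test each divisor d:
441^1 ≡ 441
441^2 ≡ 263
441^4 ≡ 305
441^67 ≡ 1
The smallest such exponent is 67, so the order of 441 is 67.

67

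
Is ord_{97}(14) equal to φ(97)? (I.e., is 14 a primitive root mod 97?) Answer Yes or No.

Yes

φ(97) = 97 − 1 = 96 = 2^5 · 3.
An element g generates (Z/97Z)^× iff g^(96/q) ≢ 1 (mod 97) for each prime q ∈ {2, 3}.
14^48 ≡ 96 (mod 97)  [q = 2: ≢ 1 ✓]
14^32 ≡ 61 (mod 97)  [q = 3: ≢ 1 ✓]
None equal 1, so ord_97(14) = 96: 14 is a primitive root.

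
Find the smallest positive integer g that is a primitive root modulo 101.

φ(101) = 101 − 1 = 100 = 2^2 · 5^2.
g is a primitive root iff g^(100/q) ≢ 1 (mod 101) for each prime q ∈ {2, 5}.
g = 2: 2^50 ≡ 100; 2^20 ≡ 95 — none is 1, so 2 is a primitive root.
The smallest primitive root modulo 101 is 2.

2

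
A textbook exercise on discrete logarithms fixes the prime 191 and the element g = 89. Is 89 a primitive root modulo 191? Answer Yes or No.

Yes

φ(191) = 191 − 1 = 190 = 2 · 5 · 19.
It suffices to check that the order of 89 is not a proper divisor of 190: compute 89^(190/q) for q ∈ {2, 5, 19}.
89^95 ≡ 190 (mod 191)  [q = 2: ≢ 1 ✓]
89^38 ≡ 109 (mod 191)  [q = 5: ≢ 1 ✓]
89^10 ≡ 154 (mod 191)  [q = 19: ≢ 1 ✓]
None equal 1, so ord_191(89) = 190: 89 is a primitive root.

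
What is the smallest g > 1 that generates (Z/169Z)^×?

2

φ(169) = φ(13^2) = 13·(13−1) = 156 = 2^2 · 3 · 13.
g is a primitive root iff g^(156/q) ≢ 1 (mod 169) for each prime q ∈ {2, 3, 13}.
g = 2: 2^78 ≡ 168; 2^52 ≡ 146; 2^12 ≡ 40 — none is 1, so 2 is a primitive root.
Hence the least primitive root of 169 is 2.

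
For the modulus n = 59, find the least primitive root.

2

φ(59) = 59 − 1 = 58 = 2 · 29.
g is a primitive root iff g^(58/q) ≢ 1 (mod 59) for each prime q ∈ {2, 29}.
g = 2: 2^29 ≡ 58; 2^2 ≡ 4 — none is 1, so 2 is a primitive root.
The smallest primitive root modulo 59 is 2.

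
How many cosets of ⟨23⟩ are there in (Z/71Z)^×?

The order of 23 must divide φ(71) = 71 − 1 = 70 = 2 · 5 · 7.
Divisors of 70: 1, 2, 5, 7, 10, 14, 35, 70.
Evaluate successive powers at the divisors of 70:
23^1 ≡ 23 (mod 71)
23^2 ≡ 32 (mod 71)
23^5 ≡ 51 (mod 71)
23^7 ≡ 70 (mod 71)
23^10 ≡ 45 (mod 71)
23^14 ≡ 1 (mod 71) ✓
The order of 23 is 14, so the subgroup it generates has 14 elements.
The index is φ(71) / ord(23) = 70 / 14 = 5.

5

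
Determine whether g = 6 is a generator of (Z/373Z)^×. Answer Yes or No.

φ(373) = 373 − 1 = 372 = 2^2 · 3 · 31.
An element g generates (Z/373Z)^× iff g^(372/q) ≢ 1 (mod 373) for each prime q ∈ {2, 3, 31}.
6^186 ≡ 372 (mod 373)  [q = 2: ≢ 1 ✓]
6^124 ≡ 88 (mod 373)  [q = 3: ≢ 1 ✓]
6^12 ≡ 215 (mod 373)  [q = 31: ≢ 1 ✓]
None equal 1, so ord_373(6) = 372: 6 is a primitive root.

Yes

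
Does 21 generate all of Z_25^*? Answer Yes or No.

No

φ(25) = φ(5^2) = 5·(5−1) = 20 = 2^2 · 5.
It suffices to check that the order of 21 is not a proper divisor of 20: compute 21^(20/q) for q ∈ {2, 5}.
21^10 ≡ 1 (mod 25)  [q = 2: ≡ 1 ✗]
21^4 ≡ 6 (mod 25)  [q = 5: ≢ 1 ✓]
Since 21^10 ≡ 1, the order of 21 divides 10 < 20, so 21 is not a primitive root.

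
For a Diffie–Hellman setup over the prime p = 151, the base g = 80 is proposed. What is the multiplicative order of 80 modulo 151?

75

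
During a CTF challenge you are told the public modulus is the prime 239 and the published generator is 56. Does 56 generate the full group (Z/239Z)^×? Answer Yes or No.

Yes

φ(239) = 239 − 1 = 238 = 2 · 7 · 17.
An element g generates (Z/239Z)^× iff g^(238/q) ≢ 1 (mod 239) for each prime q ∈ {2, 7, 17}.
56^119 ≡ 238 (mod 239)  [q = 2: ≢ 1 ✓]
56^34 ≡ 201 (mod 239)  [q = 7: ≢ 1 ✓]
56^14 ≡ 163 (mod 239)  [q = 17: ≢ 1 ✓]
Every test exponent gives a nontrivial residue, hence 56 generates the full group.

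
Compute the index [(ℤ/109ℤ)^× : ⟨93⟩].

6

ord(93) | φ(109) = 109 − 1 = 108 = 2^2 · 3^3.
Divisors of 108: 1, 2, 3, 4, 6, 9, 12, 18, 27, 36, 54, 108.
Test each divisor d:
93^1 ≡ 93 (mod 109)
93^2 ≡ 38 (mod 109)
93^3 ≡ 46 (mod 109)
93^4 ≡ 27 (mod 109)
93^6 ≡ 45 (mod 109)
93^9 ≡ 108 (mod 109)
93^12 ≡ 63 (mod 109)
93^18 ≡ 1 (mod 109) ✓
The order of 93 is 18, so the subgroup it generates has 18 elements.
Index = |(Z/109Z)^×| / |⟨93⟩| = 108 / 18 = 6.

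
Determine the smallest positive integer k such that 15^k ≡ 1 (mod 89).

88

Since 15 ∈ (Z/89Z)^×, its order divides φ(89) = 89 − 1 = 88 = 2^3 · 11.
Divisors of 88: 1, 2, 4, 8, 11, 22, 44, 88.
Compute 15^d (mod 89) for the divisors d until we hit 1:
15^1 ≡ 15 (mod 89)
15^2 ≡ 47 (mod 89)
15^4 ≡ 73 (mod 89)
15^8 ≡ 78 (mod 89)
15^11 ≡ 77 (mod 89)
15^22 ≡ 55 (mod 89)
15^44 ≡ 88 (mod 89)
15^88 ≡ 1 (mod 89) ✓
So ord_89(15) = 88.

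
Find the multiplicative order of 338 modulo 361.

342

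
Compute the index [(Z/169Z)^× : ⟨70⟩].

ord(70) | φ(169) = φ(13^2) = 13·(13−1) = 156 = 2^2 · 3 · 13.
Divisors of 156: 1, 2, 3, 4, 6, 12, 13, 26, 39, 52, 78, 156.
Check 70^d mod 169 for each divisor in increasing order:
70^1 ≡ 70 (mod 169)
70^2 ≡ 168 (mod 169)
70^3 ≡ 99 (mod 169)
70^4 ≡ 1 (mod 169) ✓
Thus |⟨70⟩| = ord(70) = 4.
Index = |(Z/169Z)^×| / |⟨70⟩| = 156 / 4 = 39.

39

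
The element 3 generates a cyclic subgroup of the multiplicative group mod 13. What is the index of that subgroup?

4

The order of 3 must divide φ(13) = 13 − 1 = 12 = 2^2 · 3.
Divisors of 12: 1, 2, 3, 4, 6, 12.
Check 3^d mod 13 for each divisor in increasing order:
3^1 ≡ 3
3^2 ≡ 9
3^3 ≡ 1
Thus |⟨3⟩| = ord(3) = 3.
The index is φ(13) / ord(3) = 12 / 3 = 4.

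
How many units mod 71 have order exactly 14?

6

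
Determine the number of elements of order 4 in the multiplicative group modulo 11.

0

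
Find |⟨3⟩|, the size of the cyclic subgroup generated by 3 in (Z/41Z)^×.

Since 3 ∈ (Z/41Z)^×, its order divides φ(41) = 41 − 1 = 40 = 2^3 · 5.
Divisors of 40: 1, 2, 4, 5, 8, 10, 20, 40.
Compute 3^d (mod 41) for the divisors d until we hit 1:
3^1 ≡ 3
3^2 ≡ 9
3^4 ≡ 40
3^5 ≡ 38
3^8 ≡ 1
Hence ord(3) = 8.

8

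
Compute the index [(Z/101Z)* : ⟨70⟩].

2

The order of 70 must divide φ(101) = 101 − 1 = 100 = 2^2 · 5^2.
Divisors of 100: 1, 2, 4, 5, 10, 20, 25, 50, 100.
Check 70^d mod 101 for each divisor in increasing order:
70^1 ≡ 70 (mod 101)
70^2 ≡ 52 (mod 101)
70^4 ≡ 78 (mod 101)
70^5 ≡ 6 (mod 101)
70^10 ≡ 36 (mod 101)
70^20 ≡ 84 (mod 101)
70^25 ≡ 100 (mod 101)
70^50 ≡ 1 (mod 101) ✓
The order of 70 is 50, so the subgroup it generates has 50 elements.
The index is φ(101) / ord(70) = 100 / 50 = 2.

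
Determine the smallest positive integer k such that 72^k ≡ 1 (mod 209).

By Lagrange's theorem, ord_209(72) divides φ(209) = φ(11·19) = (11−1)·(19−1) = 10·18 = 180 = 2^2 · 3^2 · 5.
Divisors of 180: 1, 2, 3, 4, 5, 6, 9, 10, 12, 15, 18, 20, 30, 36, 45, 60, 90, 180.
Test each divisor d:
72^1 ≡ 72 (mod 209)
72^2 ≡ 168 (mod 209)
72^3 ≡ 183 (mod 209)
72^4 ≡ 9 (mod 209)
72^5 ≡ 21 (mod 209)
72^6 ≡ 49 (mod 209)
72^9 ≡ 189 (mod 209)
72^10 ≡ 23 (mod 209)
72^12 ≡ 102 (mod 209)
72^15 ≡ 65 (mod 209)
72^18 ≡ 191 (mod 209)
72^20 ≡ 111 (mod 209)
72^30 ≡ 45 (mod 209)
72^36 ≡ 115 (mod 209)
72^45 ≡ 208 (mod 209)
72^60 ≡ 144 (mod 209)
72^90 ≡ 1 (mod 209) ✓
The smallest such exponent is 90, so the order of 72 is 90.

90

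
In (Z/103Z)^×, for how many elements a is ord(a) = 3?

2

φ(103) = 103 − 1 = 102 = 2 · 3 · 17.
Since (Z/103Z)^× is cyclic of order 102, the number of elements of order d is φ(d) when d | 102 and 0 otherwise.
3 | 102, and φ(3) = 3 − 1 = 2.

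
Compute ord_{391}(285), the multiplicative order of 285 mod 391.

ord(285) | φ(391) = φ(17·23) = (17−1)·(23−1) = 16·22 = 352 = 2^5 · 11.
Divisors of 352: 1, 2, 4, 8, 11, 16, 22, 32, 44, 88, 176, 352.
Test each divisor d:
285^1 ≡ 285 (mod 391)
285^2 ≡ 288 (mod 391)
285^4 ≡ 52 (mod 391)
285^8 ≡ 358 (mod 391)
285^11 ≡ 208 (mod 391)
285^16 ≡ 307 (mod 391)
285^22 ≡ 254 (mod 391)
285^32 ≡ 18 (mod 391)
285^44 ≡ 1 (mod 391) ✓
Therefore the multiplicative order of 285 modulo 391 is 44.

44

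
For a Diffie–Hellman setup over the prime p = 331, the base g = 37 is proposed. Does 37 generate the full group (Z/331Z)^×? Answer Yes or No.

φ(331) = 331 − 1 = 330 = 2 · 3 · 5 · 11.
An element g generates (Z/331Z)^× iff g^(330/q) ≢ 1 (mod 331) for each prime q ∈ {2, 3, 5, 11}.
37^165 ≡ 330 (mod 331)  [q = 2: ≢ 1 ✓]
37^110 ≡ 31 (mod 331)  [q = 3: ≢ 1 ✓]
37^66 ≡ 150 (mod 331)  [q = 5: ≢ 1 ✓]
37^30 ≡ 120 (mod 331)  [q = 11: ≢ 1 ✓]
All checks pass, so 37 has order 330 and is a primitive root modulo 331.

Yes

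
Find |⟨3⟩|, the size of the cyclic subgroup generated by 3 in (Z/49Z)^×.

42

ord(3) | φ(49) = φ(7^2) = 7·(7−1) = 42 = 2 · 3 · 7.
Divisors of 42: 1, 2, 3, 6, 7, 14, 21, 42.
Evaluate successive powers at the divisors of 42:
3^1 ≡ 3 (mod 49)
3^2 ≡ 9 (mod 49)
3^3 ≡ 27 (mod 49)
3^6 ≡ 43 (mod 49)
3^7 ≡ 31 (mod 49)
3^14 ≡ 30 (mod 49)
3^21 ≡ 48 (mod 49)
3^42 ≡ 1 (mod 49) ✓
So ord_49(3) = 42.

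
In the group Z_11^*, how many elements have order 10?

4

φ(11) = 11 − 1 = 10 = 2 · 5.
(Z/11Z)^× is cyclic (|G| = 10); a cyclic group of order m has exactly φ(d) elements of each order d | m, and none otherwise.
10 = 2 · 5 divides 10, and φ(10) = 4.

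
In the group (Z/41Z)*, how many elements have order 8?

φ(41) = 41 − 1 = 40 = 2^3 · 5.
In a cyclic group of order 40, there are φ(d) elements of order d for each divisor d of 40, and zero for non-divisors.
8 = 2^3 divides 40, and φ(8) = 4.

4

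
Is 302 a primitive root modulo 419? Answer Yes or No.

Yes

φ(419) = 419 − 1 = 418 = 2 · 11 · 19.
302 is a primitive root mod 419 iff 302^(φ(419)/q) ≢ 1 for every prime q | φ(419), i.e. q ∈ {2, 11, 19}.
302^209 ≡ 418 (mod 419)  [q = 2: ≢ 1 ✓]
302^38 ≡ 152 (mod 419)  [q = 11: ≢ 1 ✓]
302^22 ≡ 47 (mod 419)  [q = 19: ≢ 1 ✓]
All checks pass, so 302 has order 418 and is a primitive root modulo 419.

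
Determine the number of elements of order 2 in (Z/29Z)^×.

1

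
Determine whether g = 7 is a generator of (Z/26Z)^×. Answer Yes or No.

Yes

φ(26) = φ(2)·φ(13) = 1·12 = 12 = 2^2 · 3.
It suffices to check that the order of 7 is not a proper divisor of 12: compute 7^(12/q) for q ∈ {2, 3}.
7^6 ≡ 25 (mod 26)  [q = 2: ≢ 1 ✓]
7^4 ≡ 9 (mod 26)  [q = 3: ≢ 1 ✓]
All checks pass, so 7 has order 12 and is a primitive root modulo 26.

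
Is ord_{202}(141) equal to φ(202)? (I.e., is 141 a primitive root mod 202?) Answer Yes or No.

Yes

φ(202) = φ(2)·φ(101) = 1·100 = 100 = 2^2 · 5^2.
141 is a primitive root mod 202 iff 141^(φ(202)/q) ≢ 1 for every prime q | φ(202), i.e. q ∈ {2, 5}.
141^50 ≡ 201 (mod 202)  [q = 2: ≢ 1 ✓]
141^20 ≡ 137 (mod 202)  [q = 5: ≢ 1 ✓]
Every test exponent gives a nontrivial residue, hence 141 generates the full group.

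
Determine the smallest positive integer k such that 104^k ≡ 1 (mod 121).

By Lagrange's theorem, ord_121(104) divides φ(121) = φ(11^2) = 11·(11−1) = 110 = 2 · 5 · 11.
Divisors of 110: 1, 2, 5, 10, 11, 22, 55, 110.
Check 104^d mod 121 for each divisor in increasing order:
104^1 ≡ 104 (mod 121)
104^2 ≡ 47 (mod 121)
104^5 ≡ 78 (mod 121)
104^10 ≡ 34 (mod 121)
104^11 ≡ 27 (mod 121)
104^22 ≡ 3 (mod 121)
104^55 ≡ 1 (mod 121) ✓
So ord_121(104) = 55.

55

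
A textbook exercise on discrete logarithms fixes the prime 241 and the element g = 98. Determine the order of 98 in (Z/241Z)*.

5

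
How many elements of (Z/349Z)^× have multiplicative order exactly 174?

56

φ(349) = 349 − 1 = 348 = 2^2 · 3 · 29.
Since (Z/349Z)^× is cyclic of order 348, the number of elements of order d is φ(d) when d | 348 and 0 otherwise.
174 = 2 · 3 · 29 divides 348, and φ(174) = 56.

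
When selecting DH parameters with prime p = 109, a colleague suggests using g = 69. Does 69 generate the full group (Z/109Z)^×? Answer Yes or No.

Yes

φ(109) = 109 − 1 = 108 = 2^2 · 3^3.
69 is a primitive root mod 109 iff 69^(φ(109)/q) ≢ 1 for every prime q | φ(109), i.e. q ∈ {2, 3}.
69^54 ≡ 108 (mod 109)  [q = 2: ≢ 1 ✓]
69^36 ≡ 63 (mod 109)  [q = 3: ≢ 1 ✓]
Every test exponent gives a nontrivial residue, hence 69 generates the full group.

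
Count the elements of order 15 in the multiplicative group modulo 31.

φ(31) = 31 − 1 = 30 = 2 · 3 · 5.
Since (Z/31Z)^× is cyclic of order 30, the number of elements of order d is φ(d) when d | 30 and 0 otherwise.
15 = 3 · 5 divides 30, and φ(15) = 8.

8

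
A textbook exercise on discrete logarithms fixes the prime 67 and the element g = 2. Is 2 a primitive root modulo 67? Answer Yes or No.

φ(67) = 67 − 1 = 66 = 2 · 3 · 11.
2 is a primitive root mod 67 iff 2^(φ(67)/q) ≢ 1 for every prime q | φ(67), i.e. q ∈ {2, 3, 11}.
2^33 ≡ 66 (mod 67)  [q = 2: ≢ 1 ✓]
2^22 ≡ 37 (mod 67)  [q = 3: ≢ 1 ✓]
2^6 ≡ 64 (mod 67)  [q = 11: ≢ 1 ✓]
None equal 1, so ord_67(2) = 66: 2 is a primitive root.

Yes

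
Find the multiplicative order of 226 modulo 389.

388

Since 226 ∈ (Z/389Z)^×, its order divides φ(389) = 389 − 1 = 388 = 2^2 · 97.
Divisors of 388: 1, 2, 4, 97, 194, 388.
Check 226^d mod 389 for each divisor in increasing order:
226^1 ≡ 226
226^2 ≡ 117
226^4 ≡ 74
226^97 ≡ 115
226^194 ≡ 388
226^388 ≡ 1
So ord_389(226) = 388.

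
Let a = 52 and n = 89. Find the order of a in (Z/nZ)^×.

ord(52) | φ(89) = 89 − 1 = 88 = 2^3 · 11.
Divisors of 88: 1, 2, 4, 8, 11, 22, 44, 88.
Evaluate successive powers at the divisors of 88:
52^1 ≡ 52 (mod 89)
52^2 ≡ 34 (mod 89)
52^4 ≡ 88 (mod 89)
52^8 ≡ 1 (mod 89) ✓
The smallest such exponent is 8, so the order of 52 is 8.

8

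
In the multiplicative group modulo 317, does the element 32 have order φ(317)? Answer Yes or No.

φ(317) = 317 − 1 = 316 = 2^2 · 79.
32 is a primitive root mod 317 iff 32^(φ(317)/q) ≢ 1 for every prime q | φ(317), i.e. q ∈ {2, 79}.
32^158 ≡ 316 (mod 317)  [q = 2: ≢ 1 ✓]
32^4 ≡ 257 (mod 317)  [q = 79: ≢ 1 ✓]
All checks pass, so 32 has order 316 and is a primitive root modulo 317.

Yes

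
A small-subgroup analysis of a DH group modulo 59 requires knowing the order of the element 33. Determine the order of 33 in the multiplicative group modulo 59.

The order of 33 must divide φ(59) = 59 − 1 = 58 = 2 · 29.
Divisors of 58: 1, 2, 29, 58.
Check 33^d mod 59 for each divisor in increasing order:
33^1 ≡ 33
33^2 ≡ 27
33^29 ≡ 58
33^58 ≡ 1
The smallest such exponent is 58, so the order of 33 is 58.

58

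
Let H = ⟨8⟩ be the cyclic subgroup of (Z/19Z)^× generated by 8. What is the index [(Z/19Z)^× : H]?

3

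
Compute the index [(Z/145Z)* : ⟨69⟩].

4

By Lagrange's theorem, ord_145(69) divides φ(145) = φ(5·29) = (5−1)·(29−1) = 4·28 = 112 = 2^4 · 7.
Divisors of 112: 1, 2, 4, 7, 8, 14, 16, 28, 56, 112.
Test each divisor d:
69^1 ≡ 69 (mod 145)
69^2 ≡ 121 (mod 145)
69^4 ≡ 141 (mod 145)
69^7 ≡ 99 (mod 145)
69^8 ≡ 16 (mod 145)
69^14 ≡ 86 (mod 145)
69^16 ≡ 111 (mod 145)
69^28 ≡ 1 (mod 145) ✓
Thus |⟨69⟩| = ord(69) = 28.
The index is φ(145) / ord(69) = 112 / 28 = 4.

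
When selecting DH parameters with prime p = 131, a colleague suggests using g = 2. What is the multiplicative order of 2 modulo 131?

130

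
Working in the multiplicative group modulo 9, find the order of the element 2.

ord(2) | φ(9) = φ(3^2) = 3·(3−1) = 6 = 2 · 3.
Divisors of 6: 1, 2, 3, 6.
Check 2^d mod 9 for each divisor in increasing order:
2^1 ≡ 2
2^2 ≡ 4
2^3 ≡ 8
2^6 ≡ 1
The smallest such exponent is 6, so the order of 2 is 6.

6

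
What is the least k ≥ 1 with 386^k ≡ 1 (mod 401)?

400

By Lagrange's theorem, ord_401(386) divides φ(401) = 401 − 1 = 400 = 2^4 · 5^2.
Divisors of 400: 1, 2, 4, 5, 8, 10, 16, 20, 25, 40, 50, 80, 100, 200, 400.
Test each divisor d:
386^1 ≡ 386 (mod 401)
386^2 ≡ 225 (mod 401)
386^4 ≡ 99 (mod 401)
386^5 ≡ 119 (mod 401)
386^8 ≡ 177 (mod 401)
386^10 ≡ 126 (mod 401)
386^16 ≡ 51 (mod 401)
386^20 ≡ 237 (mod 401)
386^25 ≡ 133 (mod 401)
386^40 ≡ 29 (mod 401)
386^50 ≡ 45 (mod 401)
386^80 ≡ 39 (mod 401)
386^100 ≡ 20 (mod 401)
386^200 ≡ 400 (mod 401)
386^400 ≡ 1 (mod 401) ✓
Therefore the multiplicative order of 386 modulo 401 is 400.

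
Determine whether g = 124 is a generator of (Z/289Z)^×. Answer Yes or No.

φ(289) = φ(17^2) = 17·(17−1) = 272 = 2^4 · 17.
An element g generates (Z/289Z)^× iff g^(272/q) ≢ 1 (mod 289) for each prime q ∈ {2, 17}.
124^136 ≡ 288 (mod 289)  [q = 2: ≢ 1 ✓]
124^16 ≡ 239 (mod 289)  [q = 17: ≢ 1 ✓]
Every test exponent gives a nontrivial residue, hence 124 generates the full group.

Yes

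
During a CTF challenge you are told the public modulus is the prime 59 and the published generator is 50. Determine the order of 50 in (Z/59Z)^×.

58

The order of 50 must divide φ(59) = 59 − 1 = 58 = 2 · 29.
Divisors of 58: 1, 2, 29, 58.
Check 50^d mod 59 for each divisor in increasing order:
50^1 ≡ 50
50^2 ≡ 22
50^29 ≡ 58
50^58 ≡ 1
Hence ord(50) = 58.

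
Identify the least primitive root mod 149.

φ(149) = 149 − 1 = 148 = 2^2 · 37.
Test candidates g = 2, 3, … against the prime factors q ∈ {2, 37} of φ(149): g is a generator iff g^(148/q) ≢ 1 for every such q.
g = 2: 2^74 ≡ 148; 2^4 ≡ 16 — none is 1, so 2 is a primitive root.
Hence the least primitive root of 149 is 2.

2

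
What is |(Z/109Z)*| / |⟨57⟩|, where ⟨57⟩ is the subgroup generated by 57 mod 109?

1

ord(57) | φ(109) = 109 − 1 = 108 = 2^2 · 3^3.
Divisors of 108: 1, 2, 3, 4, 6, 9, 12, 18, 27, 36, 54, 108.
Check 57^d mod 109 for each divisor in increasing order:
57^1 ≡ 57
57^2 ≡ 88
57^3 ≡ 2
57^4 ≡ 5
57^6 ≡ 4
57^9 ≡ 8
57^12 ≡ 16
57^18 ≡ 64
57^27 ≡ 76
57^36 ≡ 63
57^54 ≡ 108
57^108 ≡ 1
The order of 57 is 108, so the subgroup it generates has 108 elements.
[(Z/109Z)^× : ⟨57⟩] = 108/108 = 1.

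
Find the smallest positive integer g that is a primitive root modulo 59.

φ(59) = 59 − 1 = 58 = 2 · 29.
Test candidates g = 2, 3, … against the prime factors q ∈ {2, 29} of φ(59): g is a generator iff g^(58/q) ≢ 1 for every such q.
g = 2: 2^29 ≡ 58; 2^2 ≡ 4 — none is 1, so 2 is a primitive root.
Hence the least primitive root of 59 is 2.

2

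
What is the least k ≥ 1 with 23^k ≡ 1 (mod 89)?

88

The order of 23 must divide φ(89) = 89 − 1 = 88 = 2^3 · 11.
Divisors of 88: 1, 2, 4, 8, 11, 22, 44, 88.
Test each divisor d:
23^1 ≡ 23 (mod 89)
23^2 ≡ 84 (mod 89)
23^4 ≡ 25 (mod 89)
23^8 ≡ 2 (mod 89)
23^11 ≡ 37 (mod 89)
23^22 ≡ 34 (mod 89)
23^44 ≡ 88 (mod 89)
23^88 ≡ 1 (mod 89) ✓
So ord_89(23) = 88.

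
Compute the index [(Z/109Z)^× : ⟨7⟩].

4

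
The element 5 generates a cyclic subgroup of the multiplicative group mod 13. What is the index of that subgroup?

Since 5 ∈ (Z/13Z)^×, its order divides φ(13) = 13 − 1 = 12 = 2^2 · 3.
Divisors of 12: 1, 2, 3, 4, 6, 12.
Test each divisor d:
5^1 ≡ 5 (mod 13)
5^2 ≡ 12 (mod 13)
5^3 ≡ 8 (mod 13)
5^4 ≡ 1 (mod 13) ✓
The order of 5 is 4, so the subgroup it generates has 4 elements.
[(Z/13Z)^× : ⟨5⟩] = 12/4 = 3.

3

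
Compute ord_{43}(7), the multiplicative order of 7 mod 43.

By Lagrange's theorem, ord_43(7) divides φ(43) = 43 − 1 = 42 = 2 · 3 · 7.
Divisors of 42: 1, 2, 3, 6, 7, 14, 21, 42.
Compute 7^d (mod 43) for the divisors d until we hit 1:
7^1 ≡ 7
7^2 ≡ 6
7^3 ≡ 42
7^6 ≡ 1
Therefore the multiplicative order of 7 modulo 43 is 6.

6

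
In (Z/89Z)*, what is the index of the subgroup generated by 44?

By Lagrange's theorem, ord_89(44) divides φ(89) = 89 − 1 = 88 = 2^3 · 11.
Divisors of 88: 1, 2, 4, 8, 11, 22, 44, 88.
Test each divisor d:
44^1 ≡ 44 (mod 89)
44^2 ≡ 67 (mod 89)
44^4 ≡ 39 (mod 89)
44^8 ≡ 8 (mod 89)
44^11 ≡ 88 (mod 89)
44^22 ≡ 1 (mod 89) ✓
Thus |⟨44⟩| = ord(44) = 22.
[(Z/89Z)^× : ⟨44⟩] = 88/22 = 4.

4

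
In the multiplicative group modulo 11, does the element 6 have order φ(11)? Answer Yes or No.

φ(11) = 11 − 1 = 10 = 2 · 5.
An element g generates (Z/11Z)^× iff g^(10/q) ≢ 1 (mod 11) for each prime q ∈ {2, 5}.
6^5 ≡ 10 (mod 11)  [q = 2: ≢ 1 ✓]
6^2 ≡ 3 (mod 11)  [q = 5: ≢ 1 ✓]
Every test exponent gives a nontrivial residue, hence 6 generates the full group.

Yes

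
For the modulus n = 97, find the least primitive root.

5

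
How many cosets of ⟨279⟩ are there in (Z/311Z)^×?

5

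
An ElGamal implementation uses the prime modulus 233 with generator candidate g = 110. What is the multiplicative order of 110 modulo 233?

116

By Lagrange's theorem, ord_233(110) divides φ(233) = 233 − 1 = 232 = 2^3 · 29.
Divisors of 232: 1, 2, 4, 8, 29, 58, 116, 232.
Check 110^d mod 233 for each divisor in increasing order:
110^1 ≡ 110 (mod 233)
110^2 ≡ 217 (mod 233)
110^4 ≡ 23 (mod 233)
110^8 ≡ 63 (mod 233)
110^29 ≡ 144 (mod 233)
110^58 ≡ 232 (mod 233)
110^116 ≡ 1 (mod 233) ✓
Hence ord(110) = 116.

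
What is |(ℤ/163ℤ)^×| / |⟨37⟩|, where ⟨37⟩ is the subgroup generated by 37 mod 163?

ord(37) | φ(163) = 163 − 1 = 162 = 2 · 3^4.
Divisors of 162: 1, 2, 3, 6, 9, 18, 27, 54, 81, 162.
Check 37^d mod 163 for each divisor in increasing order:
37^1 ≡ 37
37^2 ≡ 65
37^3 ≡ 123
37^6 ≡ 133
37^9 ≡ 59
37^18 ≡ 58
37^27 ≡ 162
37^54 ≡ 1
Thus |⟨37⟩| = ord(37) = 54.
The index is φ(163) / ord(37) = 162 / 54 = 3.

3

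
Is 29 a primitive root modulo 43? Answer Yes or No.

Yes

φ(43) = 43 − 1 = 42 = 2 · 3 · 7.
It suffices to check that the order of 29 is not a proper divisor of 42: compute 29^(42/q) for q ∈ {2, 3, 7}.
29^21 ≡ 42 (mod 43)  [q = 2: ≢ 1 ✓]
29^14 ≡ 6 (mod 43)  [q = 3: ≢ 1 ✓]
29^6 ≡ 21 (mod 43)  [q = 7: ≢ 1 ✓]
None equal 1, so ord_43(29) = 42: 29 is a primitive root.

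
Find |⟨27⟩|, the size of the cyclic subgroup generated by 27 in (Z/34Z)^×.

16

By Lagrange's theorem, ord_34(27) divides φ(34) = φ(2)·φ(17) = 1·16 = 16 = 2^4.
Divisors of 16: 1, 2, 4, 8, 16.
Check 27^d mod 34 for each divisor in increasing order:
27^1 ≡ 27
27^2 ≡ 15
27^4 ≡ 21
27^8 ≡ 33
27^16 ≡ 1
Hence ord(27) = 16.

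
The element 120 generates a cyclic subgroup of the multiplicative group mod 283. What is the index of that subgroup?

ord(120) | φ(283) = 283 − 1 = 282 = 2 · 3 · 47.
Divisors of 282: 1, 2, 3, 6, 47, 94, 141, 282.
Compute 120^d (mod 283) for the divisors d until we hit 1:
120^1 ≡ 120 (mod 283)
120^2 ≡ 250 (mod 283)
120^3 ≡ 2 (mod 283)
120^6 ≡ 4 (mod 283)
120^47 ≡ 282 (mod 283)
120^94 ≡ 1 (mod 283) ✓
Thus |⟨120⟩| = ord(120) = 94.
[(Z/283Z)^× : ⟨120⟩] = 282/94 = 3.

3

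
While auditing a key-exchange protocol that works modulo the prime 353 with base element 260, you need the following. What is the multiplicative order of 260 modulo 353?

Since 260 ∈ (Z/353Z)^×, its order divides φ(353) = 353 − 1 = 352 = 2^5 · 11.
Divisors of 352: 1, 2, 4, 8, 11, 16, 22, 32, 44, 88, 176, 352.
Evaluate successive powers at the divisors of 352:
260^1 ≡ 260 (mod 353)
260^2 ≡ 177 (mod 353)
260^4 ≡ 265 (mod 353)
260^8 ≡ 331 (mod 353)
260^11 ≡ 317 (mod 353)
260^16 ≡ 131 (mod 353)
260^22 ≡ 237 (mod 353)
260^32 ≡ 217 (mod 353)
260^44 ≡ 42 (mod 353)
260^88 ≡ 352 (mod 353)
260^176 ≡ 1 (mod 353) ✓
Therefore the multiplicative order of 260 modulo 353 is 176.

176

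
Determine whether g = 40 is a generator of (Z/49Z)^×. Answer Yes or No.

Yes

φ(49) = φ(7^2) = 7·(7−1) = 42 = 2 · 3 · 7.
40 is a primitive root mod 49 iff 40^(φ(49)/q) ≢ 1 for every prime q | φ(49), i.e. q ∈ {2, 3, 7}.
40^21 ≡ 48 (mod 49)  [q = 2: ≢ 1 ✓]
40^14 ≡ 18 (mod 49)  [q = 3: ≢ 1 ✓]
40^6 ≡ 36 (mod 49)  [q = 7: ≢ 1 ✓]
None equal 1, so ord_49(40) = 42: 40 is a primitive root.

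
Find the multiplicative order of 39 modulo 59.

58

Since 39 ∈ (Z/59Z)^×, its order divides φ(59) = 59 − 1 = 58 = 2 · 29.
Divisors of 58: 1, 2, 29, 58.
Check 39^d mod 59 for each divisor in increasing order:
39^1 ≡ 39 (mod 59)
39^2 ≡ 46 (mod 59)
39^29 ≡ 58 (mod 59)
39^58 ≡ 1 (mod 59) ✓
Therefore the multiplicative order of 39 modulo 59 is 58.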